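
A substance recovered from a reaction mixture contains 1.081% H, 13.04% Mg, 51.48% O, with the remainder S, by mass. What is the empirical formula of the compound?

Assume 100 g: 1.081 g H, 13.04 g Mg, 51.48 g O, 34.399 g S.
Moles — H: 1.081 / 1.008 = 1.072 mol; Mg: 13.04 / 24.31 = 0.5364 mol; O: 51.48 / 16.00 = 3.217 mol; S: 34.399 / 32.07 = 1.073 mol
Smallest is Mg at 0.5364 mol; normalising gives H 1.999, Mg 1.000, O 5.998, S 2.000
≈ 2:1:6:2 → H2MgO6S2

H2MgO6S2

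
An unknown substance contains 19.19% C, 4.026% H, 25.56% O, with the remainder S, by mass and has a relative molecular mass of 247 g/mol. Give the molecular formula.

Assume 100 g: 19.19 g C, 4.026 g H, 25.56 g O, 51.224 g S.
C: 19.19 g ÷ 12.01 g/mol = 1.598 mol
H: 4.026 g ÷ 1.008 g/mol = 3.994 mol
O: 25.56 g ÷ 16.00 g/mol = 1.597 mol
S: 51.224 g ÷ 32.07 g/mol = 1.597 mol
Smallest is S at 1.597 mol; normalising gives C 1.000, H 2.501, O 1.000, S 1.000
Scaling by 2: C 2.00, H 5.00, O 2.00, S 2.00 → C2H5O2S2
Empirical-formula mass = 125.20 g/mol
n = 247 / 125.20 = 1.97 ≈ 2
Molecular formula = (C2H5O2S2)×2 = C4H10O4S4

C4H10O4S4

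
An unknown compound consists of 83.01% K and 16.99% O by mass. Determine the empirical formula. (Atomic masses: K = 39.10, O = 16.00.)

K2O

Assume 100 g: 83.01 g K, 16.99 g O.
K: 83.01 g ÷ 39.10 g/mol = 2.123 mol
O: 16.99 g ÷ 16.00 g/mol = 1.062 mol
Divide by the smallest (1.062 mol O): K 1.999, O 1.000
≈ 2:1 → K2O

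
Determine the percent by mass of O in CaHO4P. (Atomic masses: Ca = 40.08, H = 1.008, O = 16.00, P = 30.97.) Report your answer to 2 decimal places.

Molar mass = 1(40.08) + 1(1.008) + 4(16.00) + 1(30.97) = 136.058 g/mol
Mass of O per mole = 4 × 16.00 = 64.000 g
% O = 64.000 / 136.058 × 100 = 47.04%

47.04%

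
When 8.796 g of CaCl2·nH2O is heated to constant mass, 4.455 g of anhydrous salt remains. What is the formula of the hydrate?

CaCl2·6H2O

Mass of water lost = 8.796 − 4.455 = 4.341 g → 4.341 / 18.02 = 0.2409 mol H2O
Molar mass of CaCl2 = 110.98 g/mol → mol CaCl2 = 4.455 / 110.98 = 0.04014
n = 0.2409 / 0.04014 = 6.00 ≈ 6 → CaCl2·6H2O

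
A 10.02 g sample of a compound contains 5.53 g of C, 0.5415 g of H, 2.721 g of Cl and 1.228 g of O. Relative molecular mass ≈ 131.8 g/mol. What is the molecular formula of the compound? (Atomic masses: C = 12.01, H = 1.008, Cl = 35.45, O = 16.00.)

C6H7ClO

C: 5.53 g ÷ 12.01 g/mol = 0.4604 mol
H: 0.5415 g ÷ 1.008 g/mol = 0.5372 mol
Cl: 2.721 g ÷ 35.45 g/mol = 0.07676 mol
O: 1.228 g ÷ 16.00 g/mol = 0.07675 mol
Smallest is O at 0.07675 mol; normalising gives C 5.999, H 6.999, Cl 1.000, O 1.000
≈ 6:7:1:1 → C6H7ClO
Empirical-formula mass = 130.57 g/mol
n = 131.8 / 130.57 = 1.01 ≈ 1
Molecular formula = empirical formula = C6H7ClO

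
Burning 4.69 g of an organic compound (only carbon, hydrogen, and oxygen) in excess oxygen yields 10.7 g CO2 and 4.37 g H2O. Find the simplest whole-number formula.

mol C = 10.7 / 44.01 = 0.2431; mass C = 0.2431 × 12.01 = 2.920 g
mol H = 2 × (4.37 / 18.02) = 0.4850; mass H = 0.4850 × 1.008 = 0.4889 g
mass O = 4.69 − (3.409) = 1.281 g → mol O = 0.08007
Smallest is O at 0.08007 mol; normalising gives C 3.036, H 6.057, O 1.000
→ C3H6O

C3H6O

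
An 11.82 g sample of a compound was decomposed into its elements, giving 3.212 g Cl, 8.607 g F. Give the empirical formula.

ClF5

n(Cl) = 3.212/35.45 = 0.09061, n(F) = 8.607/19.00 = 0.453
Smallest is Cl at 0.09061 mol; normalising gives Cl 1.000, F 5.000
Ratio ≈ 1:5, so the empirical formula is ClF5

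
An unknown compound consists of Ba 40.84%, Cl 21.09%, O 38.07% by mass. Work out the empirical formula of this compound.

BaCl2O8

Assume 100 g: 40.84 g Ba, 21.09 g Cl, 38.07 g O.
n(Ba) = 40.84/137.33 = 0.2974, n(Cl) = 21.09/35.45 = 0.5949, n(O) = 38.07/16.00 = 2.379
Smallest is Ba at 0.2974 mol; normalising gives Ba 1.000, Cl 2.001, O 8.001
Ratio ≈ 1:2:8, so the empirical formula is BaCl2O8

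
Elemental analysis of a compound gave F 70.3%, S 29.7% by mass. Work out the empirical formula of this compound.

Assume 100 g: 70.3 g F, 29.7 g S.
n(F) = 70.3/19.00 = 3.7, n(S) = 29.7/32.07 = 0.9261
Divide by the smallest (0.9261 mol S): F 3.995, S 1.000
Ratio ≈ 4:1, so the empirical formula is F4S

F4S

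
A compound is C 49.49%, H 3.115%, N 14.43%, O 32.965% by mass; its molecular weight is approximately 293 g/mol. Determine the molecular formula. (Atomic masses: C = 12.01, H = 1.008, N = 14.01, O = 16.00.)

C12H9N3O6

Assume 100 g: 49.49 g C, 3.115 g H, 14.43 g N, 32.965 g O.
Moles — C: 49.49 / 12.01 = 4.121 mol; H: 3.115 / 1.008 = 3.09 mol; N: 14.43 / 14.01 = 1.03 mol; O: 32.965 / 16.00 = 2.06 mol
Smallest is N at 1.03 mol; normalising gives C 4.001, H 3.000, N 1.000, O 2.000
→ C4H3NO2
Empirical-formula mass = 97.07 g/mol
n = 293 / 97.07 = 3.02 ≈ 3
Molecular formula = (C4H3NO2)×3 = C12H9N3O6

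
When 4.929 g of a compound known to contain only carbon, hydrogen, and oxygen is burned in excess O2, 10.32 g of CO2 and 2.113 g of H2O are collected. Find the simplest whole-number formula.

C2H2O

mol C = 10.32 / 44.01 = 0.2345; mass C = 0.2345 × 12.01 = 2.816 g
mol H = 2 × (2.113 / 18.02) = 0.2345; mass H = 0.2345 × 1.008 = 0.2364 g
mass O = 4.929 − (3.053) = 1.876 g → mol O = 0.1173
Divide by the smallest (0.1173 mol O): C 2.000, H 2.000, O 1.000
Ratio ≈ 2:2:1, so the empirical formula is C2H2O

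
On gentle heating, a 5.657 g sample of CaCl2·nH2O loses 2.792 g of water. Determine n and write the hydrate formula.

CaCl2·6H2O

Mass of anhydrous CaCl2 = 5.657 − 2.792 = 2.865 g
mol H2O = 2.792 / 18.02 = 0.1549
Molar mass of CaCl2 = 110.98 g/mol → mol CaCl2 = 2.865 / 110.98 = 0.02582
n = 0.1549 / 0.02582 = 6.00 ≈ 6 → CaCl2·6H2O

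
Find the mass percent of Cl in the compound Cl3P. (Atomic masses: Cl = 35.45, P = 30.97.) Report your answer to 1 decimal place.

Molar mass = 3(35.45) + 1(30.97) = 137.320 g/mol
Mass of Cl per mole = 3 × 35.45 = 106.350 g
% Cl = 106.350 / 137.320 × 100 = 77.4%

77.4%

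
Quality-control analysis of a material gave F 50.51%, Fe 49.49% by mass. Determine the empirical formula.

F3Fe

Assume 100 g: 50.51 g F, 49.49 g Fe.
n(F) = 50.51/19.00 = 2.658, n(Fe) = 49.49/55.85 = 0.8861
Ratios (÷ 0.8861): F 3.000, Fe 1.000
≈ 3:1 → F3Fe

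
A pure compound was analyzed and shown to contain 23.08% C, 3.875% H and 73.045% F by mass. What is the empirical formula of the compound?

CH2F2

Assume 100 g: 23.08 g C, 3.875 g H, 73.045 g F.
n(C) = 23.08/12.01 = 1.922, n(H) = 3.875/1.008 = 3.844, n(F) = 73.045/19.00 = 3.844
Smallest is C at 1.922 mol; normalising gives C 1.000, H 2.000, F 2.001
≈ 1:2:2 → CH2F2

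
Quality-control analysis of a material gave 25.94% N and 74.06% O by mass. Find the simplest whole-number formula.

N2O5

Assume 100 g: 25.94 g N, 74.06 g O.
n(N) = 25.94/14.01 = 1.852, n(O) = 74.06/16.00 = 4.629
Ratios (÷ 1.852): N 1.000, O 2.500
Multiply by 2: N 2.00, O 5.00 → N2O5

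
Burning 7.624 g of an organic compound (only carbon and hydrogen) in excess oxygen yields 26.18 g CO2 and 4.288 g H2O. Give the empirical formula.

mol C = 26.18 / 44.01 = 0.5949; mass C = 0.5949 × 12.01 = 7.144 g
mol H = 2 × (4.288 / 18.02) = 0.4759; mass H = 0.4759 × 1.008 = 0.4797 g
Ratios (÷ 0.4759): C 1.250, H 1.000
Scaling by 4: C 5.00, H 4.00 → C5H4

C5H4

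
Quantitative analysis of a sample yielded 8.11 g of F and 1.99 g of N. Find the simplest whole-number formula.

F: 8.11 g ÷ 19.00 g/mol = 0.4268 mol
N: 1.99 g ÷ 14.01 g/mol = 0.142 mol
Smallest is N at 0.142 mol; normalising gives F 3.005, N 1.000
→ F3N

F3N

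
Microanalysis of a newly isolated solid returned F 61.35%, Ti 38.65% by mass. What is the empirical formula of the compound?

Assume 100 g: 61.35 g F, 38.65 g Ti.
n(F) = 61.35/19.00 = 3.229, n(Ti) = 38.65/47.87 = 0.8074
Ratios (÷ 0.8074): F 3.999, Ti 1.000
Ratio ≈ 4:1, so the empirical formula is F4Ti

F4Ti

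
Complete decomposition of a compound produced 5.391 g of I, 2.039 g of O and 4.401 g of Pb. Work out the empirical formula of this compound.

I2O6Pb

Moles — I: 5.391 / 126.90 = 0.04248 mol; O: 2.039 / 16.00 = 0.1274 mol; Pb: 4.401 / 207.2 = 0.02124 mol
Smallest is Pb at 0.02124 mol; normalising gives I 2.000, O 6.000, Pb 1.000
≈ 2:6:1 → I2O6Pb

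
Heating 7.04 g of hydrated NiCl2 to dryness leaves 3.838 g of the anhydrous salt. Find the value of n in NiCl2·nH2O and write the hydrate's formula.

Mass of water lost = 7.04 − 3.838 = 3.202 g → 3.202 / 18.02 = 0.1777 mol H2O
Molar mass of NiCl2 = 129.59 g/mol → mol NiCl2 = 3.838 / 129.59 = 0.02962
n = 0.1777 / 0.02962 = 6.00 ≈ 6 → NiCl2·6H2O

NiCl2·6H2O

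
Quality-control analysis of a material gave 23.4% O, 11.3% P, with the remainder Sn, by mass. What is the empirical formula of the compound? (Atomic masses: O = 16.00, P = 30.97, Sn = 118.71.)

O8P2Sn3

Assume 100 g: 23.4 g O, 11.3 g P, 65.3 g Sn.
n(O) = 23.4/16.00 = 1.462, n(P) = 11.3/30.97 = 0.3649, n(Sn) = 65.3/118.71 = 0.5501
Divide by the smallest (0.3649 mol P): O 4.008, P 1.000, Sn 1.508
Multiply by 2: O 8.02, P 2.00, Sn 3.02 → O8P2Sn3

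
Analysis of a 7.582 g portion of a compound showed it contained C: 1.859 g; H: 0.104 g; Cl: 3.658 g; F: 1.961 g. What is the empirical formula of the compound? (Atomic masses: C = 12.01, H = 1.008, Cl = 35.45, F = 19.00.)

C: 1.859 g ÷ 12.01 g/mol = 0.1548 mol
H: 0.104 g ÷ 1.008 g/mol = 0.1032 mol
Cl: 3.658 g ÷ 35.45 g/mol = 0.1032 mol
F: 1.961 g ÷ 19.00 g/mol = 0.1032 mol
Divide by the smallest (0.1032 mol H): C 1.500, H 1.000, Cl 1.000, F 1.000
×2: C 3.00, H 2.00, Cl 2.00, F 2.00 → C3H2Cl2F2

C3H2Cl2F2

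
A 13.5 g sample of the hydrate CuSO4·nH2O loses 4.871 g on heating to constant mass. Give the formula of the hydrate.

CuSO4·5H2O

Mass of anhydrous CuSO4 = 13.5 − 4.871 = 8.629 g
mol H2O = 4.871 / 18.02 = 0.2703
Molar mass of CuSO4 = 159.62 g/mol → mol CuSO4 = 8.629 / 159.62 = 0.05406
n = 0.2703 / 0.05406 = 5.00 ≈ 5 → CuSO4·5H2O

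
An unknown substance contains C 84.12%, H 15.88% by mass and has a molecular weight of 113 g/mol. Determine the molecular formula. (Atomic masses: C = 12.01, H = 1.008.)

C8H18

Assume 100 g: 84.12 g C, 15.88 g H.
n(C) = 84.12/12.01 = 7.004, n(H) = 15.88/1.008 = 15.75
Divide by the smallest (7.004 mol C): C 1.000, H 2.249
Multiply by 4: C 4.00, H 9.00 → C4H9
Empirical-formula mass = 57.11 g/mol
n = 113 / 57.11 = 1.98 ≈ 2
Molecular formula = (C4H9)×2 = C8H18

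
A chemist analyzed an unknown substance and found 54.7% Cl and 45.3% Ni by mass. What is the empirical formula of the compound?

Cl2Ni

Assume 100 g: 54.7 g Cl, 45.3 g Ni.
Moles — Cl: 54.7 / 35.45 = 1.543 mol; Ni: 45.3 / 58.69 = 0.7719 mol
Smallest is Ni at 0.7719 mol; normalising gives Cl 1.999, Ni 1.000
Ratio ≈ 2:1, so the empirical formula is Cl2Ni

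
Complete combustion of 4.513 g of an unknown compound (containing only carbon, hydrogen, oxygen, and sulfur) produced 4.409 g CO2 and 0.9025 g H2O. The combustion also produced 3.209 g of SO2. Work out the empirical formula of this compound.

C2H2O2S

mol C = 4.409 / 44.01 = 0.1002; mass C = 0.1002 × 12.01 = 1.203 g
mol H = 2 × (0.9025 / 18.02) = 0.1002; mass H = 0.1002 × 1.008 = 0.1010 g
mol S = 3.209 / 64.07 = 0.05009; mass S = 1.606 g
mass O = 4.513 − (2.910) = 1.603 g → mol O = 0.1002
Smallest is S at 0.05009 mol; normalising gives C 2.000, H 2.000, O 2.000, S 1.000
≈ 2:2:2:1 → C2H2O2S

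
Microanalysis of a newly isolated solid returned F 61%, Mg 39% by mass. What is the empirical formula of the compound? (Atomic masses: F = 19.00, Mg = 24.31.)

F2Mg

Assume 100 g: 61 g F, 39 g Mg.
Moles — F: 61 / 19.00 = 3.211 mol; Mg: 39 / 24.31 = 1.604 mol
Smallest is Mg at 1.604 mol; normalising gives F 2.001, Mg 1.000
≈ 2:1 → F2Mg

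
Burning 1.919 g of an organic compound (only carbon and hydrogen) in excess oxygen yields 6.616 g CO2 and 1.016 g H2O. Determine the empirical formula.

mol C = 6.616 / 44.01 = 0.1503; mass C = 0.1503 × 12.01 = 1.805 g
mol H = 2 × (1.016 / 18.02) = 0.1128; mass H = 0.1128 × 1.008 = 0.1137 g
Smallest is H at 0.1128 mol; normalising gives C 1.333, H 1.000
Multiply by 3: C 4.00, H 3.00 → C4H3

C4H3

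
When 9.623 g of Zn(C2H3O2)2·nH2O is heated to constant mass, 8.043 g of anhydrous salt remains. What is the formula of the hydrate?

Mass of water lost = 9.623 − 8.043 = 1.58 g → 1.58 / 18.02 = 0.08768 mol H2O
Molar mass of Zn(C2H3O2)2 = 183.47 g/mol → mol Zn(C2H3O2)2 = 8.043 / 183.47 = 0.04384
n = 0.08768 / 0.04384 = 2.00 ≈ 2 → Zn(C2H3O2)2·2H2O

Zn(C2H3O2)2·2H2O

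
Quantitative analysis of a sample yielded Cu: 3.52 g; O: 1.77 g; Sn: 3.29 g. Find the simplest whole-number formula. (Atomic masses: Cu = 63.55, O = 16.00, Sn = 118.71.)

n(Cu) = 3.52/63.55 = 0.05539, n(O) = 1.77/16.00 = 0.1106, n(Sn) = 3.29/118.71 = 0.02771
Ratios (÷ 0.02771): Cu 1.999, O 3.992, Sn 1.000
Ratio ≈ 2:4:1, so the empirical formula is Cu2O4Sn

Cu2O4Sn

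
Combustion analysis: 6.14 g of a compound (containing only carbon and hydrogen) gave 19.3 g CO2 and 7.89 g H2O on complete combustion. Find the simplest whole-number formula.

mol C = 19.3 / 44.01 = 0.4385; mass C = 0.4385 × 12.01 = 5.267 g
mol H = 2 × (7.89 / 18.02) = 0.8757; mass H = 0.8757 × 1.008 = 0.8827 g
Ratios (÷ 0.4385): C 1.000, H 1.997
→ CH2

CH2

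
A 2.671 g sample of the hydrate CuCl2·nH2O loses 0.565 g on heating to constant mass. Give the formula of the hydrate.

CuCl2·2H2O

Mass of anhydrous CuCl2 = 2.671 − 0.565 = 2.106 g
mol H2O = 0.565 / 18.02 = 0.03135
Molar mass of CuCl2 = 134.45 g/mol → mol CuCl2 = 2.106 / 134.45 = 0.01566
n = 0.03135 / 0.01566 = 2.00 ≈ 2 → CuCl2·2H2O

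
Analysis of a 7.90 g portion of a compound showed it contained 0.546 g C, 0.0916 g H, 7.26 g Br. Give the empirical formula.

CH2Br2

Moles — C: 0.546 / 12.01 = 0.04546 mol; H: 0.0916 / 1.008 = 0.09087 mol; Br: 7.26 / 79.90 = 0.09086 mol
Smallest is C at 0.04546 mol; normalising gives C 1.000, H 1.999, Br 1.999
→ CH2Br2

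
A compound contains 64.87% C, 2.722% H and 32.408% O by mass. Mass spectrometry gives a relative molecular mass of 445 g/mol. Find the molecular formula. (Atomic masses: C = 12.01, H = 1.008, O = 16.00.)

Assume 100 g: 64.87 g C, 2.722 g H, 32.408 g O.
C: 64.87 g ÷ 12.01 g/mol = 5.401 mol
H: 2.722 g ÷ 1.008 g/mol = 2.7 mol
O: 32.408 g ÷ 16.00 g/mol = 2.026 mol
Ratios (÷ 2.026): C 2.667, H 1.333, O 1.000
×3: C 8.00, H 4.00, O 3.00 → C8H4O3
Empirical-formula mass = 148.11 g/mol
n = 445 / 148.11 = 3.00 ≈ 3
Molecular formula = (C8H4O3)×3 = C24H12O9

C24H12O9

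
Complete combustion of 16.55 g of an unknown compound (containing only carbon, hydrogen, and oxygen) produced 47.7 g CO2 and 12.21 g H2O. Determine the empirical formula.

mol C = 47.7 / 44.01 = 1.084; mass C = 1.084 × 12.01 = 13.02 g
mol H = 2 × (12.21 / 18.02) = 1.355; mass H = 1.355 × 1.008 = 1.366 g
mass O = 16.55 − (14.38) = 2.167 g → mol O = 0.1354
Smallest is O at 0.1354 mol; normalising gives C 8.002, H 10.006, O 1.000
→ C8H10O

C8H10O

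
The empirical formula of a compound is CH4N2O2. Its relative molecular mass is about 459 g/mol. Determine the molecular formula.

C6H24N12O12

Empirical-formula mass = 76.06 g/mol
n = 459 / 76.06 = 6.03 ≈ 6
Molecular formula = (CH4N2O2)6 = C6H24N12O12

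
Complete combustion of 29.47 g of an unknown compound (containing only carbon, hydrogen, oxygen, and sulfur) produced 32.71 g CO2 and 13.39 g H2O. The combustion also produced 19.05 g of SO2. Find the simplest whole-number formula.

C5H10O4S2

mol C = 32.71 / 44.01 = 0.7432; mass C = 0.7432 × 12.01 = 8.926 g
mol H = 2 × (13.39 / 18.02) = 1.486; mass H = 1.486 × 1.008 = 1.498 g
mol S = 19.05 / 64.07 = 0.2973; mass S = 9.535 g
mass O = 29.47 − (19.96) = 9.510 g → mol O = 0.5944
Smallest is S at 0.2973 mol; normalising gives C 2.500, H 4.998, O 1.999, S 1.000
Scaling by 2: C 5.00, H 10.00, O 4.00, S 2.00 → C5H10O4S2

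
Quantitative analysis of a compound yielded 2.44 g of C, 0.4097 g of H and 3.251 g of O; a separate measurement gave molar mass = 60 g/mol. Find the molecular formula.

C2H4O2

Moles — C: 2.44 / 12.01 = 0.2032 mol; H: 0.4097 / 1.008 = 0.4064 mol; O: 3.251 / 16.00 = 0.2032 mol
Divide by the smallest (0.2032 mol C): C 1.000, H 2.001, O 1.000
≈ 1:2:1 → CH2O
Empirical-formula mass = 30.03 g/mol
n = 60 / 30.03 = 2.00 ≈ 2
Molecular formula = (CH2O)×2 = C2H4O2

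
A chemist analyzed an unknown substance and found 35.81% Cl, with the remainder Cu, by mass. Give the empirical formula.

Assume 100 g: 35.81 g Cl, 64.19 g Cu.
Cl: 35.81 g ÷ 35.45 g/mol = 1.01 mol
Cu: 64.19 g ÷ 63.55 g/mol = 1.01 mol
Ratios (÷ 1.01): Cl 1.000, Cu 1.000
→ ClCu

ClCu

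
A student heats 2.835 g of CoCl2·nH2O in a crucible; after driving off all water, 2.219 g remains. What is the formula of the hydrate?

CoCl2·2H2O

Mass of water lost = 2.835 − 2.219 = 0.616 g → 0.616 / 18.02 = 0.03418 mol H2O
Molar mass of CoCl2 = 129.83 g/mol → mol CoCl2 = 2.219 / 129.83 = 0.01709
n = 0.03418 / 0.01709 = 2.00 ≈ 2 → CoCl2·2H2O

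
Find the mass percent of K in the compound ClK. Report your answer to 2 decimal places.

Molar mass = 1(35.45) + 1(39.10) = 74.550 g/mol
Mass of K per mole = 1 × 39.10 = 39.100 g
% K = 39.100 / 74.550 × 100 = 52.45%

52.45%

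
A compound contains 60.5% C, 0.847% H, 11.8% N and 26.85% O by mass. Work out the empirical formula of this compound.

C6HNO2

Assume 100 g: 60.5 g C, 0.847 g H, 11.8 g N, 26.85 g O.
n(C) = 60.5/12.01 = 5.037, n(H) = 0.847/1.008 = 0.8403, n(N) = 11.8/14.01 = 0.8423, n(O) = 26.85/16.00 = 1.678
Smallest is H at 0.8403 mol; normalising gives C 5.995, H 1.000, N 1.002, O 1.997
→ C6HNO2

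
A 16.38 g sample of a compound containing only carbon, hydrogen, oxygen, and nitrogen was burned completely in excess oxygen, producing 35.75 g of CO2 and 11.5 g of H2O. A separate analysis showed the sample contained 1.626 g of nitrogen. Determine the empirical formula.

C7H11NO2

mol C = 35.75 / 44.01 = 0.8123; mass C = 0.8123 × 12.01 = 9.756 g
mol H = 2 × (11.5 / 18.02) = 1.276; mass H = 1.276 × 1.008 = 1.287 g
mol N = 1.626 / 14.01 = 0.1161
mass O = 16.38 − (12.67) = 3.712 g → mol O = 0.2320
Smallest is N at 0.1161 mol; normalising gives C 6.999, H 10.997, N 1.000, O 1.999
≈ 7:11:1:2 → C7H11NO2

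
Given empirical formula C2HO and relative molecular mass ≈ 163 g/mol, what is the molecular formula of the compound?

C8H4O4

Empirical-formula mass = 41.03 g/mol
n = 163 / 41.03 = 3.97 ≈ 4
Molecular formula = (C2HO)4 = C8H4O4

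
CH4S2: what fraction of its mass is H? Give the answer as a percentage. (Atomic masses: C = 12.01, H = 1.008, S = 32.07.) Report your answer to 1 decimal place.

5.0%

Molar mass = 1(12.01) + 4(1.008) + 2(32.07) = 80.182 g/mol
Mass of H per mole = 4 × 1.008 = 4.032 g
% H = 4.032 / 80.182 × 100 = 5.0%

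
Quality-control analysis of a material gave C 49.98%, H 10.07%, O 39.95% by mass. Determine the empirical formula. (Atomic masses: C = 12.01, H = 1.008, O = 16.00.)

C5H12O3

Assume 100 g: 49.98 g C, 10.07 g H, 39.95 g O.
Moles — C: 49.98 / 12.01 = 4.162 mol; H: 10.07 / 1.008 = 9.99 mol; O: 39.95 / 16.00 = 2.497 mol
Divide by the smallest (2.497 mol O): C 1.667, H 4.001, O 1.000
Scaling by 3: C 5.00, H 12.00, O 3.00 → C5H12O3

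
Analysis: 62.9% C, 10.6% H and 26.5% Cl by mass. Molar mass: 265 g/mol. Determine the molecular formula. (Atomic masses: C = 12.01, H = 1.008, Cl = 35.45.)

C14H28Cl2

Assume 100 g: 62.9 g C, 10.6 g H, 26.5 g Cl.
Moles — C: 62.9 / 12.01 = 5.237 mol; H: 10.6 / 1.008 = 10.52 mol; Cl: 26.5 / 35.45 = 0.7475 mol
Divide by the smallest (0.7475 mol Cl): C 7.006, H 14.067, Cl 1.000
→ C7H14Cl
Empirical-formula mass = 133.63 g/mol
n = 265 / 133.63 = 1.98 ≈ 2
Molecular formula = (C7H14Cl)×2 = C14H28Cl2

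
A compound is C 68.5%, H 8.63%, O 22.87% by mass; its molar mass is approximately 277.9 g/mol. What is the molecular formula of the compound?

C16H24O4

Assume 100 g: 68.5 g C, 8.63 g H, 22.87 g O.
Moles — C: 68.5 / 12.01 = 5.704 mol; H: 8.63 / 1.008 = 8.562 mol; O: 22.87 / 16.00 = 1.429 mol
Ratios (÷ 1.429): C 3.990, H 5.990, O 1.000
Ratio ≈ 4:6:1, so the empirical formula is C4H6O
Empirical-formula mass = 70.09 g/mol
n = 277.9 / 70.09 = 3.97 ≈ 4
Molecular formula = (C4H6O)×4 = C16H24O4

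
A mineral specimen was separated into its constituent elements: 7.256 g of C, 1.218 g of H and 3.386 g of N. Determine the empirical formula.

C5H10N2

C: 7.256 g ÷ 12.01 g/mol = 0.6042 mol
H: 1.218 g ÷ 1.008 g/mol = 1.208 mol
N: 3.386 g ÷ 14.01 g/mol = 0.2417 mol
Smallest is N at 0.2417 mol; normalising gives C 2.500, H 5.000, N 1.000
Multiply by 2: C 5.00, H 10.00, N 2.00 → C5H10N2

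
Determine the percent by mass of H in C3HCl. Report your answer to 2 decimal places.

Molar mass = 3(12.01) + 1(1.008) + 1(35.45) = 72.488 g/mol
Mass of H per mole = 1 × 1.008 = 1.008 g
% H = 1.008 / 72.488 × 100 = 1.39%

1.39%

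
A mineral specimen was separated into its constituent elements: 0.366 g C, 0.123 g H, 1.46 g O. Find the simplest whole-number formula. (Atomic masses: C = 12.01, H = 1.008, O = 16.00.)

CH4O3

Moles — C: 0.366 / 12.01 = 0.03047 mol; H: 0.123 / 1.008 = 0.122 mol; O: 1.46 / 16.00 = 0.09125 mol
Smallest is C at 0.03047 mol; normalising gives C 1.000, H 4.004, O 2.994
→ CH4O3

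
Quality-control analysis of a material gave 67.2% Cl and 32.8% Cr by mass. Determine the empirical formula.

Assume 100 g: 67.2 g Cl, 32.8 g Cr.
Cl: 67.2 g ÷ 35.45 g/mol = 1.896 mol
Cr: 32.8 g ÷ 52.00 g/mol = 0.6308 mol
Divide by the smallest (0.6308 mol Cr): Cl 3.005, Cr 1.000
≈ 3:1 → Cl3Cr

Cl3Cr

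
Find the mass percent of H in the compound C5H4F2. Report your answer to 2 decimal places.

3.95%

Molar mass = 5(12.01) + 4(1.008) + 2(19.00) = 102.082 g/mol
Mass of H per mole = 4 × 1.008 = 4.032 g
% H = 4.032 / 102.082 × 100 = 3.95%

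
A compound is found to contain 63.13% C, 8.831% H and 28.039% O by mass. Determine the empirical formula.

Assume 100 g: 63.13 g C, 8.831 g H, 28.039 g O.
n(C) = 63.13/12.01 = 5.256, n(H) = 8.831/1.008 = 8.761, n(O) = 28.039/16.00 = 1.752
Divide by the smallest (1.752 mol O): C 3.000, H 4.999, O 1.000
→ C3H5O

C3H5O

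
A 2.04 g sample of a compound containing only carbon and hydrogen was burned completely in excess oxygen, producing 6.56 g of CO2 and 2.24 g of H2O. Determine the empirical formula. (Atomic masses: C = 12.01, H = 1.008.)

mol C = 6.56 / 44.01 = 0.1491; mass C = 0.1491 × 12.01 = 1.790 g
mol H = 2 × (2.24 / 18.02) = 0.2486; mass H = 0.2486 × 1.008 = 0.2506 g
Smallest is C at 0.1491 mol; normalising gives C 1.000, H 1.668
Scaling by 3: C 3.00, H 5.00 → C3H5

C3H5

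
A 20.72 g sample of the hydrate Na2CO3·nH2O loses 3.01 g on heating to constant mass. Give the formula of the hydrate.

Na2CO3·H2O

Mass of anhydrous Na2CO3 = 20.72 − 3.01 = 17.71 g
mol H2O = 3.01 / 18.02 = 0.167
Molar mass of Na2CO3 = 105.99 g/mol → mol Na2CO3 = 17.71 / 105.99 = 0.1671
n = 0.167 / 0.1671 = 1.00 ≈ 1 → Na2CO3·H2O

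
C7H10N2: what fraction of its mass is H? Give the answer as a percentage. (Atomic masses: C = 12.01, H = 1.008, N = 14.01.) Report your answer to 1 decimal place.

8.3%

Molar mass = 7(12.01) + 10(1.008) + 2(14.01) = 122.170 g/mol
Mass of H per mole = 10 × 1.008 = 10.080 g
% H = 10.080 / 122.170 × 100 = 8.3%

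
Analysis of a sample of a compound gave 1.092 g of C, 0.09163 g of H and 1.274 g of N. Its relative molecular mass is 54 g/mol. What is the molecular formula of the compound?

C2H2N2

C: 1.092 g ÷ 12.01 g/mol = 0.09092 mol
H: 0.09163 g ÷ 1.008 g/mol = 0.0909 mol
N: 1.274 g ÷ 14.01 g/mol = 0.09094 mol
Divide by the smallest (0.0909 mol H): C 1.000, H 1.000, N 1.000
Ratio ≈ 1:1:1, so the empirical formula is CHN
Empirical-formula mass = 27.03 g/mol
n = 54 / 27.03 = 2.00 ≈ 2
Molecular formula = (CHN)×2 = C2H2N2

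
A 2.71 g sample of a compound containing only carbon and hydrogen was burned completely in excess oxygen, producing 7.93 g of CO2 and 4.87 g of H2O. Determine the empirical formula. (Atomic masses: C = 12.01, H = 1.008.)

CH3

mol C = 7.93 / 44.01 = 0.1802; mass C = 0.1802 × 12.01 = 2.164 g
mol H = 2 × (4.87 / 18.02) = 0.5405; mass H = 0.5405 × 1.008 = 0.5448 g
Ratios (÷ 0.1802): C 1.000, H 3.000
Ratio ≈ 1:3, so the empirical formula is CH3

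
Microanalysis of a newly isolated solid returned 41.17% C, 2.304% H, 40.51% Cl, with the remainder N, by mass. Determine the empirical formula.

Assume 100 g: 41.17 g C, 2.304 g H, 40.51 g Cl, 16.016 g N.
C: 41.17 g ÷ 12.01 g/mol = 3.428 mol
H: 2.304 g ÷ 1.008 g/mol = 2.286 mol
Cl: 40.51 g ÷ 35.45 g/mol = 1.143 mol
N: 16.016 g ÷ 14.01 g/mol = 1.143 mol
Divide by the smallest (1.143 mol Cl): C 3.000, H 2.000, Cl 1.000, N 1.000
≈ 3:2:1:1 → C3H2ClN

C3H2ClN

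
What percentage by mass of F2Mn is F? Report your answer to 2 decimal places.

Molar mass = 2(19.00) + 1(54.94) = 92.940 g/mol
Mass of F per mole = 2 × 19.00 = 38.000 g
% F = 38.000 / 92.940 × 100 = 40.89%

40.89%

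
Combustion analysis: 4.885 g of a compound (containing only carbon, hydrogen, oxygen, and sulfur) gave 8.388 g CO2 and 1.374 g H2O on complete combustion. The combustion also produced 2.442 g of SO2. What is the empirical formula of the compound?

mol C = 8.388 / 44.01 = 0.1906; mass C = 0.1906 × 12.01 = 2.289 g
mol H = 2 × (1.374 / 18.02) = 0.1525; mass H = 0.1525 × 1.008 = 0.1537 g
mol S = 2.442 / 64.07 = 0.03811; mass S = 1.222 g
mass O = 4.885 − (3.665) = 1.220 g → mol O = 0.07625
Ratios (÷ 0.03811): C 5.001, H 4.001, O 2.000, S 1.000
≈ 5:4:2:1 → C5H4O2S

C5H4O2S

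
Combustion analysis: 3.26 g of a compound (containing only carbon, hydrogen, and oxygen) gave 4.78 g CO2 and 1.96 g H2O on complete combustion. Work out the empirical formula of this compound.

mol C = 4.78 / 44.01 = 0.1086; mass C = 0.1086 × 12.01 = 1.304 g
mol H = 2 × (1.96 / 18.02) = 0.2175; mass H = 0.2175 × 1.008 = 0.2193 g
mass O = 3.26 − (1.524) = 1.736 g → mol O = 0.1085
Ratios (÷ 0.1085): C 1.001, H 2.005, O 1.000
→ CH2O

CH2O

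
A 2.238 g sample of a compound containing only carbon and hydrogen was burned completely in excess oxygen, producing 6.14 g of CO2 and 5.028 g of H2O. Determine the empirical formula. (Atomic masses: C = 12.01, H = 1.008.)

mol C = 6.14 / 44.01 = 0.1395; mass C = 0.1395 × 12.01 = 1.676 g
mol H = 2 × (5.028 / 18.02) = 0.5580; mass H = 0.5580 × 1.008 = 0.5625 g
Ratios (÷ 0.1395): C 1.000, H 4.000
Ratio ≈ 1:4, so the empirical formula is CH4

CH4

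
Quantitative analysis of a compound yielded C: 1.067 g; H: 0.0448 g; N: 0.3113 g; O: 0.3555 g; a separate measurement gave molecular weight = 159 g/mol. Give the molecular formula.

Moles — C: 1.067 / 12.01 = 0.08884 mol; H: 0.0448 / 1.008 = 0.04444 mol; N: 0.3113 / 14.01 = 0.02222 mol; O: 0.3555 / 16.00 = 0.02222 mol
Smallest is O at 0.02222 mol; normalising gives C 3.999, H 2.000, N 1.000, O 1.000
≈ 4:2:1:1 → C4H2NO
Empirical-formula mass = 80.07 g/mol
n = 159 / 80.07 = 1.99 ≈ 2
Molecular formula = (C4H2NO)×2 = C8H4N2O2

C8H4N2O2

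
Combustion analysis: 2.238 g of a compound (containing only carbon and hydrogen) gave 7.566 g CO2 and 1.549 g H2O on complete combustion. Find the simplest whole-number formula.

CH

mol C = 7.566 / 44.01 = 0.1719; mass C = 0.1719 × 12.01 = 2.065 g
mol H = 2 × (1.549 / 18.02) = 0.1719; mass H = 0.1719 × 1.008 = 0.1733 g
Ratios (÷ 0.1719): C 1.000, H 1.000
Ratio ≈ 1:1, so the empirical formula is CH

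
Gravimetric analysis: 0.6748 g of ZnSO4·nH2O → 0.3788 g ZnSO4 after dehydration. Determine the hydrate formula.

Mass of water lost = 0.6748 − 0.3788 = 0.296 g → 0.296 / 18.02 = 0.01643 mol H2O
Molar mass of ZnSO4 = 161.45 g/mol → mol ZnSO4 = 0.3788 / 161.45 = 0.002346
n = 0.01643 / 0.002346 = 7.00 ≈ 7 → ZnSO4·7H2O

ZnSO4·7H2O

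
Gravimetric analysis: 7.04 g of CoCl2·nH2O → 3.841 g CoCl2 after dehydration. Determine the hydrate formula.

Mass of water lost = 7.04 − 3.841 = 3.199 g → 3.199 / 18.02 = 0.1775 mol H2O
Molar mass of CoCl2 = 129.83 g/mol → mol CoCl2 = 3.841 / 129.83 = 0.02958
n = 0.1775 / 0.02958 = 6.00 ≈ 6 → CoCl2·6H2O

CoCl2·6H2O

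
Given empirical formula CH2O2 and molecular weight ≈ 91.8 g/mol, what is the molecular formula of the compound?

C2H4O4

Empirical-formula mass = 46.03 g/mol
n = 91.8 / 46.03 = 1.99 ≈ 2
Molecular formula = (CH2O2)2 = C2H4O4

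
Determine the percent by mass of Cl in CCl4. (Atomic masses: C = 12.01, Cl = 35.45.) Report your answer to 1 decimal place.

92.2%

Molar mass = 1(12.01) + 4(35.45) = 153.810 g/mol
Mass of Cl per mole = 4 × 35.45 = 141.800 g
% Cl = 141.800 / 153.810 × 100 = 92.2%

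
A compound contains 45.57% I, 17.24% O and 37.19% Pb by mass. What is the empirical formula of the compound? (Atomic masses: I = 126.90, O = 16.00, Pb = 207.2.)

I2O6Pb

Assume 100 g: 45.57 g I, 17.24 g O, 37.19 g Pb.
I: 45.57 g ÷ 126.90 g/mol = 0.3591 mol
O: 17.24 g ÷ 16.00 g/mol = 1.077 mol
Pb: 37.19 g ÷ 207.2 g/mol = 0.1795 mol
Divide by the smallest (0.1795 mol Pb): I 2.001, O 6.003, Pb 1.000
→ I2O6Pb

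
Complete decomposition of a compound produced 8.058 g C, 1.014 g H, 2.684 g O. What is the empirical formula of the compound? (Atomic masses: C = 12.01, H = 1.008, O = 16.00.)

C4H6O

C: 8.058 g ÷ 12.01 g/mol = 0.6709 mol
H: 1.014 g ÷ 1.008 g/mol = 1.006 mol
O: 2.684 g ÷ 16.00 g/mol = 0.1678 mol
Ratios (÷ 0.1678): C 4.000, H 5.997, O 1.000
≈ 4:6:1 → C4H6O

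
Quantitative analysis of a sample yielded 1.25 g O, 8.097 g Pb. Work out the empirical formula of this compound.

O2Pb

O: 1.25 g ÷ 16.00 g/mol = 0.07812 mol
Pb: 8.097 g ÷ 207.2 g/mol = 0.03908 mol
Smallest is Pb at 0.03908 mol; normalising gives O 1.999, Pb 1.000
→ O2Pb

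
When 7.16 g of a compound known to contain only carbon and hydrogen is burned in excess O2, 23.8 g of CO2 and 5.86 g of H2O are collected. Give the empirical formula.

mol C = 23.8 / 44.01 = 0.5408; mass C = 0.5408 × 12.01 = 6.495 g
mol H = 2 × (5.86 / 18.02) = 0.6504; mass H = 0.6504 × 1.008 = 0.6556 g
Ratios (÷ 0.5408): C 1.000, H 1.203
Scaling by 5: C 5.00, H 6.01 → C5H6

C5H6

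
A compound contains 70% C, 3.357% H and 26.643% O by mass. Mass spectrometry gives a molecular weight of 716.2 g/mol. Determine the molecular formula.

Assume 100 g: 70 g C, 3.357 g H, 26.643 g O.
Moles — C: 70 / 12.01 = 5.828 mol; H: 3.357 / 1.008 = 3.33 mol; O: 26.643 / 16.00 = 1.665 mol
Ratios (÷ 1.665): C 3.500, H 2.000, O 1.000
Scaling by 2: C 7.00, H 4.00, O 2.00 → C7H4O2
Empirical-formula mass = 120.10 g/mol
n = 716.2 / 120.10 = 5.96 ≈ 6
Molecular formula = (C7H4O2)×6 = C42H24O12

C42H24O12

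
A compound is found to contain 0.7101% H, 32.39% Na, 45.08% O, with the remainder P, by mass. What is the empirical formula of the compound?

Assume 100 g: 0.7101 g H, 32.39 g Na, 45.08 g O, 21.82 g P.
n(H) = 0.7101/1.008 = 0.7045, n(Na) = 32.39/22.99 = 1.409, n(O) = 45.08/16.00 = 2.817, n(P) = 21.82/30.97 = 0.7046
Ratios (÷ 0.7045): H 1.000, Na 2.000, O 3.999, P 1.000
≈ 1:2:4:1 → HNa2O4P

HNa2O4P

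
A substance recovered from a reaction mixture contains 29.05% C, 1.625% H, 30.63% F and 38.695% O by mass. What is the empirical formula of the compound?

C3H2F2O3

Assume 100 g: 29.05 g C, 1.625 g H, 30.63 g F, 38.695 g O.
Moles — C: 29.05 / 12.01 = 2.419 mol; H: 1.625 / 1.008 = 1.612 mol; F: 30.63 / 19.00 = 1.612 mol; O: 38.695 / 16.00 = 2.418 mol
Ratios (÷ 1.612): C 1.500, H 1.000, F 1.000, O 1.500
Multiply by 2: C 3.00, H 2.00, F 2.00, O 3.00 → C3H2F2O3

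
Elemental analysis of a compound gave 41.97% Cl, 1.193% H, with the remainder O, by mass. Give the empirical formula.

ClHO3

Assume 100 g: 41.97 g Cl, 1.193 g H, 56.837 g O.
Cl: 41.97 g ÷ 35.45 g/mol = 1.184 mol
H: 1.193 g ÷ 1.008 g/mol = 1.184 mol
O: 56.837 g ÷ 16.00 g/mol = 3.552 mol
Divide by the smallest (1.184 mol H): Cl 1.000, H 1.000, O 3.001
→ ClHO3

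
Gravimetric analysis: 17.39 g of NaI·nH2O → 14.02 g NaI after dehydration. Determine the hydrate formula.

Mass of water lost = 17.39 − 14.02 = 3.37 g → 3.37 / 18.02 = 0.187 mol H2O
Molar mass of NaI = 149.89 g/mol → mol NaI = 14.02 / 149.89 = 0.09354
n = 0.187 / 0.09354 = 2.00 ≈ 2 → NaI·2H2O

NaI·2H2O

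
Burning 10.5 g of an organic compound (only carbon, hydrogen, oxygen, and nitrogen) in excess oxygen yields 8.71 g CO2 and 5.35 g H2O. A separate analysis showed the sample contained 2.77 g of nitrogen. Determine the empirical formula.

mol C = 8.71 / 44.01 = 0.1979; mass C = 0.1979 × 12.01 = 2.377 g
mol H = 2 × (5.35 / 18.02) = 0.5938; mass H = 0.5938 × 1.008 = 0.5985 g
mol N = 2.77 / 14.01 = 0.1977
mass O = 10.5 − (5.745) = 4.755 g → mol O = 0.2972
Ratios (÷ 0.1977): C 1.001, H 3.003, N 1.000, O 1.503
Multiply by 2: C 2.00, H 6.01, N 2.00, O 3.01 → C2H6N2O3

C2H6N2O3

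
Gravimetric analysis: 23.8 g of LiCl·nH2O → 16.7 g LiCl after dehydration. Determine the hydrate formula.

LiCl·H2O

Mass of water lost = 23.8 − 16.7 = 7.1 g → 7.1 / 18.02 = 0.394 mol H2O
Molar mass of LiCl = 42.39 g/mol → mol LiCl = 16.7 / 42.39 = 0.394
n = 0.394 / 0.394 = 1.00 ≈ 1 → LiCl·H2O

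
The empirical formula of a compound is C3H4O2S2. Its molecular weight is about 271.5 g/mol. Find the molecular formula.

C6H8O4S4

Empirical-formula mass = 136.20 g/mol
n = 271.5 / 136.20 = 1.99 ≈ 2
Molecular formula = (C3H4O2S2)2 = C6H8O4S4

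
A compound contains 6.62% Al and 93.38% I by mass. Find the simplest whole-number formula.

AlI3

Assume 100 g: 6.62 g Al, 93.38 g I.
Moles — Al: 6.62 / 26.98 = 0.2454 mol; I: 93.38 / 126.90 = 0.7359 mol
Smallest is Al at 0.2454 mol; normalising gives Al 1.000, I 2.999
Ratio ≈ 1:3, so the empirical formula is AlI3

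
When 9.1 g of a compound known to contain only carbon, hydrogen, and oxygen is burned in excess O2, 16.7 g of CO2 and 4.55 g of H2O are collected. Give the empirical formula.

mol C = 16.7 / 44.01 = 0.3795; mass C = 0.3795 × 12.01 = 4.557 g
mol H = 2 × (4.55 / 18.02) = 0.5050; mass H = 0.5050 × 1.008 = 0.5090 g
mass O = 9.1 − (5.066) = 4.034 g → mol O = 0.2521
Smallest is O at 0.2521 mol; normalising gives C 1.505, H 2.003, O 1.000
×2: C 3.01, H 4.01, O 2.00 → C3H4O2

C3H4O2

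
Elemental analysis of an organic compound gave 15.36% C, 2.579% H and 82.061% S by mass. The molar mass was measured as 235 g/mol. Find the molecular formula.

C3H6S6

Assume 100 g: 15.36 g C, 2.579 g H, 82.061 g S.
Moles — C: 15.36 / 12.01 = 1.279 mol; H: 2.579 / 1.008 = 2.559 mol; S: 82.061 / 32.07 = 2.559 mol
Divide by the smallest (1.279 mol C): C 1.000, H 2.001, S 2.001
≈ 1:2:2 → CH2S2
Empirical-formula mass = 78.17 g/mol
n = 235 / 78.17 = 3.01 ≈ 3
Molecular formula = (CH2S2)×3 = C3H6S6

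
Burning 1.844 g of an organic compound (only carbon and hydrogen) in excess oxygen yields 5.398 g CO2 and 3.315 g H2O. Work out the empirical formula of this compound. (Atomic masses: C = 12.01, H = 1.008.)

mol C = 5.398 / 44.01 = 0.1227; mass C = 0.1227 × 12.01 = 1.473 g
mol H = 2 × (3.315 / 18.02) = 0.3679; mass H = 0.3679 × 1.008 = 0.3709 g
Ratios (÷ 0.1227): C 1.000, H 3.000
→ CH3

CH3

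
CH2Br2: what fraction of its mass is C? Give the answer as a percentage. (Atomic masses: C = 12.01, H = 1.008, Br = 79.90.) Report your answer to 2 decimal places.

6.91%

Molar mass = 1(12.01) + 2(1.008) + 2(79.90) = 173.826 g/mol
Mass of C per mole = 1 × 12.01 = 12.010 g
% C = 12.010 / 173.826 × 100 = 6.91%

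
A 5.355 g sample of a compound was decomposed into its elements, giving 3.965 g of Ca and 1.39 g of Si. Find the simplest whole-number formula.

Ca: 3.965 g ÷ 40.08 g/mol = 0.09893 mol
Si: 1.39 g ÷ 28.09 g/mol = 0.04948 mol
Ratios (÷ 0.04948): Ca 1.999, Si 1.000
≈ 2:1 → Ca2Si

Ca2Si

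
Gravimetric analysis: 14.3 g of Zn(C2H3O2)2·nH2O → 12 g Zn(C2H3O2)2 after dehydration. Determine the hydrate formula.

Zn(C2H3O2)2·2H2O

Mass of water lost = 14.3 − 12 = 2.3 g → 2.3 / 18.02 = 0.1276 mol H2O
Molar mass of Zn(C2H3O2)2 = 183.47 g/mol → mol Zn(C2H3O2)2 = 12 / 183.47 = 0.06541
n = 0.1276 / 0.06541 = 1.95 ≈ 2 → Zn(C2H3O2)2·2H2O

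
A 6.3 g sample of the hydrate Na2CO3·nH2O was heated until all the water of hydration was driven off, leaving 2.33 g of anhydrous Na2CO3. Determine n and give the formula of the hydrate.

Na2CO3·10H2O

Mass of water lost = 6.3 − 2.33 = 3.97 g → 3.97 / 18.02 = 0.2203 mol H2O
Molar mass of Na2CO3 = 105.99 g/mol → mol Na2CO3 = 2.33 / 105.99 = 0.02198
n = 0.2203 / 0.02198 = 10.02 ≈ 10 → Na2CO3·10H2O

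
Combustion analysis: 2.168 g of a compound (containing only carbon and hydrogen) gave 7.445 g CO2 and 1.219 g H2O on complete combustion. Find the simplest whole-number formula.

C5H4

mol C = 7.445 / 44.01 = 0.1692; mass C = 0.1692 × 12.01 = 2.032 g
mol H = 2 × (1.219 / 18.02) = 0.1353; mass H = 0.1353 × 1.008 = 0.1364 g
Smallest is H at 0.1353 mol; normalising gives C 1.250, H 1.000
×4: C 5.00, H 4.00 → C5H4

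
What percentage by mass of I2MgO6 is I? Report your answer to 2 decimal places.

67.84%

Molar mass = 2(126.90) + 1(24.31) + 6(16.00) = 374.110 g/mol
Mass of I per mole = 2 × 126.90 = 253.800 g
% I = 253.800 / 374.110 × 100 = 67.84%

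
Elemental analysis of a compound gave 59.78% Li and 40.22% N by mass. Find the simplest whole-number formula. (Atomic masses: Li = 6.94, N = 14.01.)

Assume 100 g: 59.78 g Li, 40.22 g N.
Moles — Li: 59.78 / 6.94 = 8.614 mol; N: 40.22 / 14.01 = 2.871 mol
Divide by the smallest (2.871 mol N): Li 3.000, N 1.000
≈ 3:1 → Li3N

Li3N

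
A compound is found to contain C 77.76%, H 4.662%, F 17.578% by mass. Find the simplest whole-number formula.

Assume 100 g: 77.76 g C, 4.662 g H, 17.578 g F.
C: 77.76 g ÷ 12.01 g/mol = 6.475 mol
H: 4.662 g ÷ 1.008 g/mol = 4.625 mol
F: 17.578 g ÷ 19.00 g/mol = 0.9252 mol
Ratios (÷ 0.9252): C 6.998, H 4.999, F 1.000
≈ 7:5:1 → C7H5F

C7H5F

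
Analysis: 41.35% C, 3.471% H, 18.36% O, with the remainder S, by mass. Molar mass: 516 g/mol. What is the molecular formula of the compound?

C18H18O6S6

Assume 100 g: 41.35 g C, 3.471 g H, 18.36 g O, 36.819 g S.
C: 41.35 g ÷ 12.01 g/mol = 3.443 mol
H: 3.471 g ÷ 1.008 g/mol = 3.443 mol
O: 18.36 g ÷ 16.00 g/mol = 1.147 mol
S: 36.819 g ÷ 32.07 g/mol = 1.148 mol
Divide by the smallest (1.147 mol O): C 3.000, H 3.001, O 1.000, S 1.001
≈ 3:3:1:1 → C3H3OS
Empirical-formula mass = 87.12 g/mol
n = 516 / 87.12 = 5.92 ≈ 6
Molecular formula = (C3H3OS)×6 = C18H18O6S6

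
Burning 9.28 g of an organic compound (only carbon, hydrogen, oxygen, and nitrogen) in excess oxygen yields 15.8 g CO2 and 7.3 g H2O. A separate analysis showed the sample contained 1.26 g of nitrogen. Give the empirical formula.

C4H9NO2

mol C = 15.8 / 44.01 = 0.3590; mass C = 0.3590 × 12.01 = 4.312 g
mol H = 2 × (7.3 / 18.02) = 0.8102; mass H = 0.8102 × 1.008 = 0.8167 g
mol N = 1.26 / 14.01 = 0.08994
mass O = 9.28 − (6.388) = 2.892 g → mol O = 0.1807
Divide by the smallest (0.08994 mol N): C 3.992, H 9.009, N 1.000, O 2.009
Ratio ≈ 4:9:1:2, so the empirical formula is C4H9NO2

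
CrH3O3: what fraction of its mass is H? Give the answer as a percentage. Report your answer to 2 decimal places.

Molar mass = 1(52.00) + 3(1.008) + 3(16.00) = 103.024 g/mol
Mass of H per mole = 3 × 1.008 = 3.024 g
% H = 3.024 / 103.024 × 100 = 2.94%

2.94%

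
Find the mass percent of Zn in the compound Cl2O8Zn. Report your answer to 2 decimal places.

24.74%

Molar mass = 2(35.45) + 8(16.00) + 1(65.38) = 264.280 g/mol
Mass of Zn per mole = 1 × 65.38 = 65.380 g
% Zn = 65.380 / 264.280 × 100 = 24.74%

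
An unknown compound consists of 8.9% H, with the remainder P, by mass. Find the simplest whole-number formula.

Assume 100 g: 8.9 g H, 91.1 g P.
Moles — H: 8.9 / 1.008 = 8.829 mol; P: 91.1 / 30.97 = 2.942 mol
Ratios (÷ 2.942): H 3.002, P 1.000
→ H3P

H3P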